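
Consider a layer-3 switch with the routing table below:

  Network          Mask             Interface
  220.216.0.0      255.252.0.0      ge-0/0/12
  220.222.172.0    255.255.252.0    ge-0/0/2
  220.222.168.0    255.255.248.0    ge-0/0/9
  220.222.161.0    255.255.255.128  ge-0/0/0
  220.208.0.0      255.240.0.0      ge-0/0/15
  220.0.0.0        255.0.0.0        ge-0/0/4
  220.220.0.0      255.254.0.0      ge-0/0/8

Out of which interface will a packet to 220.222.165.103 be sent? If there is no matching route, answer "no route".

Routes whose prefix contains 220.222.165.103:
  220.0.0.0/8 (220.0.0.0 - 220.255.255.255) -> ge-0/0/4
  220.208.0.0/12 (220.208.0.0 - 220.223.255.255) -> ge-0/0/15
More-specific entries that do NOT match:
  220.222.161.0/25 (220.222.161.0 - 220.222.161.127) does not contain 220.222.165.103
  220.222.172.0/22 (220.222.172.0 - 220.222.175.255) does not contain 220.222.165.103
  220.222.168.0/21 (220.222.168.0 - 220.222.175.255) does not contain 220.222.165.103
  220.220.0.0/15 (220.220.0.0 - 220.221.255.255) does not contain 220.222.165.103
  220.216.0.0/14 (220.216.0.0 - 220.219.255.255) does not contain 220.222.165.103
Longest matching prefix is /12 -> interface ge-0/0/15.

ge-0/0/15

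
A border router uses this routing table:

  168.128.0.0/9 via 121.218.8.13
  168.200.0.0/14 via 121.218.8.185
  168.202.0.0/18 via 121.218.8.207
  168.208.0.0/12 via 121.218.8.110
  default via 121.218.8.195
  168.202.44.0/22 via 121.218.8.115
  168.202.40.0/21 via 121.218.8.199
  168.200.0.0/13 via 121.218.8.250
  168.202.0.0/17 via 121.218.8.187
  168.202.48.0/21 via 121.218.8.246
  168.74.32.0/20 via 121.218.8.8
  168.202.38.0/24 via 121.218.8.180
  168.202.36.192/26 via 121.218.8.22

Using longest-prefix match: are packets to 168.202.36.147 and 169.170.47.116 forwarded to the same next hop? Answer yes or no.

168.202.36.147: longest match 168.202.0.0/18 -> 121.218.8.207
169.170.47.116: longest match 0.0.0.0/0 -> 121.218.8.195

no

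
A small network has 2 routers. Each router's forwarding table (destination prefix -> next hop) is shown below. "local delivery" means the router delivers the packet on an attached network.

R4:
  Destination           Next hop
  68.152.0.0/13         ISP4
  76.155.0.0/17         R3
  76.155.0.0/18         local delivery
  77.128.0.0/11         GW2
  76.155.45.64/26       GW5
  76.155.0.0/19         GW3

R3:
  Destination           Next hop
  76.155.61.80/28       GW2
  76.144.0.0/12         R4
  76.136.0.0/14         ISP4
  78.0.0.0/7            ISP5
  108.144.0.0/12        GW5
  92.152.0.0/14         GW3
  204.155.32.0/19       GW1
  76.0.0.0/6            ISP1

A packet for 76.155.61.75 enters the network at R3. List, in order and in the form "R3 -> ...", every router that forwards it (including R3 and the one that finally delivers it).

At R3: longest match for 76.155.61.75 is 76.144.0.0/12 -> R4
At R4: longest match for 76.155.61.75 is 76.155.0.0/18 -> local delivery

R3 -> R4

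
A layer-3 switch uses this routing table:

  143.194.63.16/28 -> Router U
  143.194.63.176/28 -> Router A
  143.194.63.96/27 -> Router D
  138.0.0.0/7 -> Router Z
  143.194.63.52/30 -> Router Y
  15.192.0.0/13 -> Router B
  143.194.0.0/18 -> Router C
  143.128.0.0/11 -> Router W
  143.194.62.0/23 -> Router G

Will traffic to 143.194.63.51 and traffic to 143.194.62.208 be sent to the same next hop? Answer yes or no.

143.194.63.51: longest match 143.194.62.0/23 -> Router G
143.194.62.208: longest match 143.194.62.0/23 -> Router G

yes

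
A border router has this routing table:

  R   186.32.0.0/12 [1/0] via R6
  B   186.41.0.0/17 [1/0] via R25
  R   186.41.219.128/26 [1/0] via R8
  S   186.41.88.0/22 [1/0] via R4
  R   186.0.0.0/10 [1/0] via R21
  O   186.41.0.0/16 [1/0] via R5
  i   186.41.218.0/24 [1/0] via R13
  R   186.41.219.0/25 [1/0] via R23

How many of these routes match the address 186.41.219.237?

Prefixes containing 186.41.219.237:
  186.0.0.0/10 (186.0.0.0 - 186.63.255.255)
  186.32.0.0/12 (186.32.0.0 - 186.47.255.255)
  186.41.0.0/16 (186.41.0.0 - 186.41.255.255)
Total matching entries: 3.

3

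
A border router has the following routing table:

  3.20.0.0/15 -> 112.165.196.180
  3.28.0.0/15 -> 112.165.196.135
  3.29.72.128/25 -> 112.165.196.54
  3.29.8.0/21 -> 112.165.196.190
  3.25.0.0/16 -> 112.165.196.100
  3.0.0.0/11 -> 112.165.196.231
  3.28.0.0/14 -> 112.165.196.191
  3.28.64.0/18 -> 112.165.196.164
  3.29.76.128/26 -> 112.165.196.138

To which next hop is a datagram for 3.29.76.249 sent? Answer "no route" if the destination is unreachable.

112.165.196.135

Routes whose prefix contains 3.29.76.249:
  3.0.0.0/11 (3.0.0.0 - 3.31.255.255) -> 112.165.196.231
  3.28.0.0/14 (3.28.0.0 - 3.31.255.255) -> 112.165.196.191
  3.28.0.0/15 (3.28.0.0 - 3.29.255.255) -> 112.165.196.135
More-specific entries that do NOT match:
  3.29.76.128/26 (3.29.76.128 - 3.29.76.191) does not contain 3.29.76.249
  3.29.72.128/25 (3.29.72.128 - 3.29.72.255) does not contain 3.29.76.249
  3.29.8.0/21 (3.29.8.0 - 3.29.15.255) does not contain 3.29.76.249
  3.28.64.0/18 (3.28.64.0 - 3.28.127.255) does not contain 3.29.76.249
  3.25.0.0/16 (3.25.0.0 - 3.25.255.255) does not contain 3.29.76.249
Longest matching prefix is /15 -> next hop 112.165.196.135.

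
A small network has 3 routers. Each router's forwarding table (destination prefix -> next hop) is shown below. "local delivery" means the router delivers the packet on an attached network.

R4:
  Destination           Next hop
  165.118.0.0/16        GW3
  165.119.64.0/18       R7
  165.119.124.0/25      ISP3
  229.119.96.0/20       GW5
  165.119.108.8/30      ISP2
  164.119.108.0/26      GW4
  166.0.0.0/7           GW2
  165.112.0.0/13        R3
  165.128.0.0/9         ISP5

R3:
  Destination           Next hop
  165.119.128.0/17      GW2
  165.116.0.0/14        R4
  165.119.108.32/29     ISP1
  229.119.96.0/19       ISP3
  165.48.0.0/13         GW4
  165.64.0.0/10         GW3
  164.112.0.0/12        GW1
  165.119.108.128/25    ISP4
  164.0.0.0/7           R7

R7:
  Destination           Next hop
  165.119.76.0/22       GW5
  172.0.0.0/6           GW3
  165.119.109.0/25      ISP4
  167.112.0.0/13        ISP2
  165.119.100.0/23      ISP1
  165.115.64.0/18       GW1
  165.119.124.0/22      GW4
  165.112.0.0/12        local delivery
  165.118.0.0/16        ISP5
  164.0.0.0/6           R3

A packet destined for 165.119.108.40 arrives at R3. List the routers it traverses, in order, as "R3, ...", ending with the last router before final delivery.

R3, R4, R7

At R3: longest match for 165.119.108.40 is 165.116.0.0/14 -> R4
At R4: longest match for 165.119.108.40 is 165.119.64.0/18 -> R7
At R7: longest match for 165.119.108.40 is 165.112.0.0/12 -> local delivery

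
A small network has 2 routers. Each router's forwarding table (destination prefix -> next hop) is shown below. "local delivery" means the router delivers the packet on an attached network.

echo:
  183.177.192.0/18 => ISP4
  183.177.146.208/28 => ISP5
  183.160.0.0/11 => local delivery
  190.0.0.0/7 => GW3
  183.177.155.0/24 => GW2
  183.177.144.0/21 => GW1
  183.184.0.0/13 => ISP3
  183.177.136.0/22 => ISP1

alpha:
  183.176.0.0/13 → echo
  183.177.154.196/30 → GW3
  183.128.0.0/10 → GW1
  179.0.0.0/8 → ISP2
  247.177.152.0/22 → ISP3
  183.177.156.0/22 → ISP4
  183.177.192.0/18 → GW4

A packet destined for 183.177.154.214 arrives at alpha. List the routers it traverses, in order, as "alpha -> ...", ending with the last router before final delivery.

At alpha: longest match for 183.177.154.214 is 183.176.0.0/13 -> echo
At echo: longest match for 183.177.154.214 is 183.160.0.0/11 -> local delivery

alpha -> echo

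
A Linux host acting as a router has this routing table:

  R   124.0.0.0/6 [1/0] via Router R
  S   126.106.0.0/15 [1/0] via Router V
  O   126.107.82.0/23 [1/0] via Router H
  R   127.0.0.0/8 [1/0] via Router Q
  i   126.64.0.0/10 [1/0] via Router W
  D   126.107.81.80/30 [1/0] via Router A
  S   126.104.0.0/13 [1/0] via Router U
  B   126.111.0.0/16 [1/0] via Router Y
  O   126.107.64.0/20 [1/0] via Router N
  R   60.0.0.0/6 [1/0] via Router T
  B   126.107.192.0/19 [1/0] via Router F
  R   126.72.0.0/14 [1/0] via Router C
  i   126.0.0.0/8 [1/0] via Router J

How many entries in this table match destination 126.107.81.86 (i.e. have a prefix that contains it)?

5

Prefixes containing 126.107.81.86:
  124.0.0.0/6 (124.0.0.0 - 127.255.255.255)
  126.0.0.0/8 (126.0.0.0 - 126.255.255.255)
  126.64.0.0/10 (126.64.0.0 - 126.127.255.255)
  126.104.0.0/13 (126.104.0.0 - 126.111.255.255)
  126.106.0.0/15 (126.106.0.0 - 126.107.255.255)
Total matching entries: 5.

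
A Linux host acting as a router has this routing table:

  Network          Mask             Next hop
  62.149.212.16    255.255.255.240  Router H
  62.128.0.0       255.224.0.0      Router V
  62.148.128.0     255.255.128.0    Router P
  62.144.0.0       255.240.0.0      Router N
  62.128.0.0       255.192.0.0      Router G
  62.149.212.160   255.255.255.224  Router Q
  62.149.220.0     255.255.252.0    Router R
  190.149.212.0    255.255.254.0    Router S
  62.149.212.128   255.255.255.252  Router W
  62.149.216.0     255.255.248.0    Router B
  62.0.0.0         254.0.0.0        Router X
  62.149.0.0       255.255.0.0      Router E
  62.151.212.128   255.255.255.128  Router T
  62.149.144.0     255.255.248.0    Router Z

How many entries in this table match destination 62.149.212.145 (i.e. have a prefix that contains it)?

5

Prefixes containing 62.149.212.145:
  62.0.0.0/7 (62.0.0.0 - 63.255.255.255)
  62.128.0.0/10 (62.128.0.0 - 62.191.255.255)
  62.128.0.0/11 (62.128.0.0 - 62.159.255.255)
  62.144.0.0/12 (62.144.0.0 - 62.159.255.255)
  62.149.0.0/16 (62.149.0.0 - 62.149.255.255)
Total matching entries: 5.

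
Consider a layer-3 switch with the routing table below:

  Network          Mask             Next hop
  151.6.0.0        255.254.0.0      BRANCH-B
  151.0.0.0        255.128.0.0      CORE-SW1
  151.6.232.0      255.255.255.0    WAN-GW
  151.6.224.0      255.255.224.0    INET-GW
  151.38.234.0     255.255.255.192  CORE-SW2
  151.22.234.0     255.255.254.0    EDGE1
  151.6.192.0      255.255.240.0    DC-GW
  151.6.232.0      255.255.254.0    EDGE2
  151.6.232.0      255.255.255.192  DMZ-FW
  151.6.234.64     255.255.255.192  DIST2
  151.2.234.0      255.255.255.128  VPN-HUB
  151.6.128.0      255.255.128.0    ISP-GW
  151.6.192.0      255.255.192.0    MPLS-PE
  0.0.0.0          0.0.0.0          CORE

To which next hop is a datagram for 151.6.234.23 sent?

Routes whose prefix contains 151.6.234.23:
  0.0.0.0/0 (default, matches everything) -> CORE
  151.0.0.0/9 (151.0.0.0 - 151.127.255.255) -> CORE-SW1
  151.6.0.0/15 (151.6.0.0 - 151.7.255.255) -> BRANCH-B
  151.6.128.0/17 (151.6.128.0 - 151.6.255.255) -> ISP-GW
  151.6.192.0/18 (151.6.192.0 - 151.6.255.255) -> MPLS-PE
  151.6.224.0/19 (151.6.224.0 - 151.6.255.255) -> INET-GW
More-specific entries that do NOT match:
  151.38.234.0/26 (151.38.234.0 - 151.38.234.63) does not contain 151.6.234.23
  151.6.232.0/26 (151.6.232.0 - 151.6.232.63) does not contain 151.6.234.23
  151.6.234.64/26 (151.6.234.64 - 151.6.234.127) does not contain 151.6.234.23
  151.2.234.0/25 (151.2.234.0 - 151.2.234.127) does not contain 151.6.234.23
  151.6.232.0/24 (151.6.232.0 - 151.6.232.255) does not contain 151.6.234.23
  151.22.234.0/23 (151.22.234.0 - 151.22.235.255) does not contain 151.6.234.23
  151.6.232.0/23 (151.6.232.0 - 151.6.233.255) does not contain 151.6.234.23
  151.6.192.0/20 (151.6.192.0 - 151.6.207.255) does not contain 151.6.234.23
Longest matching prefix is /19 -> next hop INET-GW.

INET-GW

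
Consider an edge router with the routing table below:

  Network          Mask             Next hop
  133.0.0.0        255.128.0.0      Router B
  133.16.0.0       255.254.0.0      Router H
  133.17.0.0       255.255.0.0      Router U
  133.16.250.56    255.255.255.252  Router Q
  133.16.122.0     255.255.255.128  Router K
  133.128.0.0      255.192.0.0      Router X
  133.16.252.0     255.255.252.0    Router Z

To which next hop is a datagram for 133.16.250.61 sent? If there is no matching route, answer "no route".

Routes whose prefix contains 133.16.250.61:
  133.0.0.0/9 (133.0.0.0 - 133.127.255.255) -> Router B
  133.16.0.0/15 (133.16.0.0 - 133.17.255.255) -> Router H
More-specific entries that do NOT match:
  133.16.250.56/30 (133.16.250.56 - 133.16.250.59) does not contain 133.16.250.61
  133.16.122.0/25 (133.16.122.0 - 133.16.122.127) does not contain 133.16.250.61
  133.16.252.0/22 (133.16.252.0 - 133.16.255.255) does not contain 133.16.250.61
  133.17.0.0/16 (133.17.0.0 - 133.17.255.255) does not contain 133.16.250.61
Longest matching prefix is /15 -> next hop Router H.

Router H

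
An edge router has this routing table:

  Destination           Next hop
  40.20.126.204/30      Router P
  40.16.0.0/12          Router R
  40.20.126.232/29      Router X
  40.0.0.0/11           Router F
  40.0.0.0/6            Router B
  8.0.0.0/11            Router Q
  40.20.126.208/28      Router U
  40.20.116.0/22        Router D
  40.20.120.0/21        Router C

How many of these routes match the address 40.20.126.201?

4

Prefixes containing 40.20.126.201:
  40.0.0.0/6 (40.0.0.0 - 43.255.255.255)
  40.0.0.0/11 (40.0.0.0 - 40.31.255.255)
  40.16.0.0/12 (40.16.0.0 - 40.31.255.255)
  40.20.120.0/21 (40.20.120.0 - 40.20.127.255)
Total matching entries: 4.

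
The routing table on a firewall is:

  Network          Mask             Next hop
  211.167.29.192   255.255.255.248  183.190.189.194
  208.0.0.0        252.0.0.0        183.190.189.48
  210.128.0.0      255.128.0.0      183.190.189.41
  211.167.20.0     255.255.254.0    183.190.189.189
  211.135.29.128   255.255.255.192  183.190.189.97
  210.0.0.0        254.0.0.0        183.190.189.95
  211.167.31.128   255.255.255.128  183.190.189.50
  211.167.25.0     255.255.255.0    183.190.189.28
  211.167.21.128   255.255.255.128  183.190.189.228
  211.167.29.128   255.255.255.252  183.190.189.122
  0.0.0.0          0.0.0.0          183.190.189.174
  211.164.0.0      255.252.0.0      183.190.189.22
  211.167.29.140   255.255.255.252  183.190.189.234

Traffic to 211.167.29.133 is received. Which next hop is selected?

183.190.189.22

Routes whose prefix contains 211.167.29.133:
  0.0.0.0/0 (default, matches everything) -> 183.190.189.174
  208.0.0.0/6 (208.0.0.0 - 211.255.255.255) -> 183.190.189.48
  210.0.0.0/7 (210.0.0.0 - 211.255.255.255) -> 183.190.189.95
  211.164.0.0/14 (211.164.0.0 - 211.167.255.255) -> 183.190.189.22
More-specific entries that do NOT match:
  211.167.29.128/30 (211.167.29.128 - 211.167.29.131) does not contain 211.167.29.133
  211.167.29.140/30 (211.167.29.140 - 211.167.29.143) does not contain 211.167.29.133
  211.167.29.192/29 (211.167.29.192 - 211.167.29.199) does not contain 211.167.29.133
  211.135.29.128/26 (211.135.29.128 - 211.135.29.191) does not contain 211.167.29.133
  211.167.31.128/25 (211.167.31.128 - 211.167.31.255) does not contain 211.167.29.133
  211.167.21.128/25 (211.167.21.128 - 211.167.21.255) does not contain 211.167.29.133
  211.167.25.0/24 (211.167.25.0 - 211.167.25.255) does not contain 211.167.29.133
  211.167.20.0/23 (211.167.20.0 - 211.167.21.255) does not contain 211.167.29.133
Longest matching prefix is /14 -> next hop 183.190.189.22.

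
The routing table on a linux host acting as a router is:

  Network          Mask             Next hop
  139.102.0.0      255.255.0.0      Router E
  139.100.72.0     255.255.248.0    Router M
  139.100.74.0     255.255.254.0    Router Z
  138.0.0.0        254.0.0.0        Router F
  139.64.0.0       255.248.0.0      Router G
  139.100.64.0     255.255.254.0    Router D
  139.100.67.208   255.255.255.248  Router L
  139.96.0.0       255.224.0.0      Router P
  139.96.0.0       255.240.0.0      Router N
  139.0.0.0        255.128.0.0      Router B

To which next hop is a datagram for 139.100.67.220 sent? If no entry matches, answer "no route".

Router N

Routes whose prefix contains 139.100.67.220:
  138.0.0.0/7 (138.0.0.0 - 139.255.255.255) -> Router F
  139.0.0.0/9 (139.0.0.0 - 139.127.255.255) -> Router B
  139.96.0.0/11 (139.96.0.0 - 139.127.255.255) -> Router P
  139.96.0.0/12 (139.96.0.0 - 139.111.255.255) -> Router N
More-specific entries that do NOT match:
  139.100.67.208/29 (139.100.67.208 - 139.100.67.215) does not contain 139.100.67.220
  139.100.74.0/23 (139.100.74.0 - 139.100.75.255) does not contain 139.100.67.220
  139.100.64.0/23 (139.100.64.0 - 139.100.65.255) does not contain 139.100.67.220
  139.100.72.0/21 (139.100.72.0 - 139.100.79.255) does not contain 139.100.67.220
  139.102.0.0/16 (139.102.0.0 - 139.102.255.255) does not contain 139.100.67.220
  139.64.0.0/13 (139.64.0.0 - 139.71.255.255) does not contain 139.100.67.220
Longest matching prefix is /12 -> next hop Router N.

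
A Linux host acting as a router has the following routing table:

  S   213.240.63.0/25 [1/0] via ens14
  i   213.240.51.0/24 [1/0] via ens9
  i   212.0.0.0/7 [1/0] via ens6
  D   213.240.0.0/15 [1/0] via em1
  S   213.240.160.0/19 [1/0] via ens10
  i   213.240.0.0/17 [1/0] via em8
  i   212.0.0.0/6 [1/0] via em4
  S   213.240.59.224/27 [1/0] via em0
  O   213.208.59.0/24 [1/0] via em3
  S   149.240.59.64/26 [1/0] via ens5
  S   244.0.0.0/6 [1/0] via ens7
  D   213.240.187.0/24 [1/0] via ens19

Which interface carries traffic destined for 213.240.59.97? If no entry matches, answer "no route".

em8

Routes whose prefix contains 213.240.59.97:
  212.0.0.0/6 (212.0.0.0 - 215.255.255.255) -> em4
  212.0.0.0/7 (212.0.0.0 - 213.255.255.255) -> ens6
  213.240.0.0/15 (213.240.0.0 - 213.241.255.255) -> em1
  213.240.0.0/17 (213.240.0.0 - 213.240.127.255) -> em8
More-specific entries that do NOT match:
  213.240.59.224/27 (213.240.59.224 - 213.240.59.255) does not contain 213.240.59.97
  149.240.59.64/26 (149.240.59.64 - 149.240.59.127) does not contain 213.240.59.97
  213.240.63.0/25 (213.240.63.0 - 213.240.63.127) does not contain 213.240.59.97
  213.240.51.0/24 (213.240.51.0 - 213.240.51.255) does not contain 213.240.59.97
  213.208.59.0/24 (213.208.59.0 - 213.208.59.255) does not contain 213.240.59.97
  213.240.187.0/24 (213.240.187.0 - 213.240.187.255) does not contain 213.240.59.97
  213.240.160.0/19 (213.240.160.0 - 213.240.191.255) does not contain 213.240.59.97
Longest matching prefix is /17 -> interface em8.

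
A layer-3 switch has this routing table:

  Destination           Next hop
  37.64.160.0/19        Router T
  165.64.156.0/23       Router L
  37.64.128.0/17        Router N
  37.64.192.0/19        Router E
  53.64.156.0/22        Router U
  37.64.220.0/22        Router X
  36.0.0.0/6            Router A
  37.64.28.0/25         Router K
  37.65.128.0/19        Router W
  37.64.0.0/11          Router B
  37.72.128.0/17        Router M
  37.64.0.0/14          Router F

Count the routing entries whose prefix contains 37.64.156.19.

Prefixes containing 37.64.156.19:
  36.0.0.0/6 (36.0.0.0 - 39.255.255.255)
  37.64.0.0/11 (37.64.0.0 - 37.95.255.255)
  37.64.0.0/14 (37.64.0.0 - 37.67.255.255)
  37.64.128.0/17 (37.64.128.0 - 37.64.255.255)
Total matching entries: 4.

4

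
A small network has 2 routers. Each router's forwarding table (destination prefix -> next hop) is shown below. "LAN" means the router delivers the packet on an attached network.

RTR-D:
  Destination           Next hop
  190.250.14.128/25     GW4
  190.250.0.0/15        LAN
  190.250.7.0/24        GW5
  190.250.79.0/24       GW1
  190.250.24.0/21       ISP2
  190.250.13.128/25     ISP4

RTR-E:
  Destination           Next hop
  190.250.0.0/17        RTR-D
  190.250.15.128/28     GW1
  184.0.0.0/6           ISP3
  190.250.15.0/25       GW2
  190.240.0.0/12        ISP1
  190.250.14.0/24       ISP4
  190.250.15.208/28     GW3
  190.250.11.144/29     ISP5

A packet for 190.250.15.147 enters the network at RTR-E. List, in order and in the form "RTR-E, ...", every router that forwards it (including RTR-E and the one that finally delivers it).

RTR-E, RTR-D

At RTR-E: longest match for 190.250.15.147 is 190.250.0.0/17 -> RTR-D
At RTR-D: longest match for 190.250.15.147 is 190.250.0.0/15 -> LAN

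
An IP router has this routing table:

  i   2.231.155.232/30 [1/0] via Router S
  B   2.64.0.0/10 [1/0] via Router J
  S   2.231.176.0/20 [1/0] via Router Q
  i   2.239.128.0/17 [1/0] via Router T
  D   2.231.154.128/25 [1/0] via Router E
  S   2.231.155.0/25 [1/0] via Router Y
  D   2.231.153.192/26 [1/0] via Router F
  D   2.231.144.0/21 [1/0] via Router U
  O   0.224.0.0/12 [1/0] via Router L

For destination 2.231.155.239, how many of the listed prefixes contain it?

No listed prefix contains 2.231.155.239.
Total matching entries: 0.

0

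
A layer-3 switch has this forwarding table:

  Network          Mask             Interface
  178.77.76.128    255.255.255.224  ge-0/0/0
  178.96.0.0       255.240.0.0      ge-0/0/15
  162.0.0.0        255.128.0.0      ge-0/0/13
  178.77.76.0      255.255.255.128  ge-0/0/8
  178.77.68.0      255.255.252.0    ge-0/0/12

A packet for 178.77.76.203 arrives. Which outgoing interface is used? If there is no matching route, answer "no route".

no route

No entry's prefix contains 178.77.76.203; there is no default route.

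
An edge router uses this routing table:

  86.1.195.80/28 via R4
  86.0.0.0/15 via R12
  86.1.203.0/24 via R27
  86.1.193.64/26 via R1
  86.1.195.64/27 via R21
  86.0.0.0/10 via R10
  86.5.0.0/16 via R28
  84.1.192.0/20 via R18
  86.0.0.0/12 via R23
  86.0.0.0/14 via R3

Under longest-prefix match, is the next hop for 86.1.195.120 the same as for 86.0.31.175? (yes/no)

yes

86.1.195.120: longest match 86.0.0.0/15 -> R12
86.0.31.175: longest match 86.0.0.0/15 -> R12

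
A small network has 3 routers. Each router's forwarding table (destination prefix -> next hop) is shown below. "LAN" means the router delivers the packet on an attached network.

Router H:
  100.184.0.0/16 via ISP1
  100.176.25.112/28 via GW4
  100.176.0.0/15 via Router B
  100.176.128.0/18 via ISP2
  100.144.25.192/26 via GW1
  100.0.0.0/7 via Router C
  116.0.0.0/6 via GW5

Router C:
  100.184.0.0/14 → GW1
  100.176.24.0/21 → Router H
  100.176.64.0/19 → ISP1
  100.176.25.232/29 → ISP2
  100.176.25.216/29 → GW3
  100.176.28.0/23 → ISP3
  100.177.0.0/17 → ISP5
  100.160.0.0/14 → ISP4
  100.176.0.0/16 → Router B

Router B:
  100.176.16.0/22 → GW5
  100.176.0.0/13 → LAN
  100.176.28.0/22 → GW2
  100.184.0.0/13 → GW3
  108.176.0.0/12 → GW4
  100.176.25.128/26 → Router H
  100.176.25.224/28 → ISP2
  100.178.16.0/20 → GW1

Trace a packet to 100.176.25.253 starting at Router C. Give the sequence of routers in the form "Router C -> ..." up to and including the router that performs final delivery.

At Router C: longest match for 100.176.25.253 is 100.176.24.0/21 -> Router H
At Router H: longest match for 100.176.25.253 is 100.176.0.0/15 -> Router B
At Router B: longest match for 100.176.25.253 is 100.176.0.0/13 -> LAN

Router C -> Router H -> Router B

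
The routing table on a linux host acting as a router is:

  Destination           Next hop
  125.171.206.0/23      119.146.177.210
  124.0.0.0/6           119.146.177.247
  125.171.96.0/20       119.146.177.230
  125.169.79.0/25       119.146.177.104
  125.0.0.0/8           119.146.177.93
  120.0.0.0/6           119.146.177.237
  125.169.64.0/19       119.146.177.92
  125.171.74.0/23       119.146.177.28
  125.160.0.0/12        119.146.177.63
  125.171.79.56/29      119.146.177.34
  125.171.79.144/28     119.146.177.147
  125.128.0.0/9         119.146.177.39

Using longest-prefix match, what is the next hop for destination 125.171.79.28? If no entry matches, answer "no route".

119.146.177.63

Routes whose prefix contains 125.171.79.28:
  124.0.0.0/6 (124.0.0.0 - 127.255.255.255) -> 119.146.177.247
  125.0.0.0/8 (125.0.0.0 - 125.255.255.255) -> 119.146.177.93
  125.128.0.0/9 (125.128.0.0 - 125.255.255.255) -> 119.146.177.39
  125.160.0.0/12 (125.160.0.0 - 125.175.255.255) -> 119.146.177.63
More-specific entries that do NOT match:
  125.171.79.56/29 (125.171.79.56 - 125.171.79.63) does not contain 125.171.79.28
  125.171.79.144/28 (125.171.79.144 - 125.171.79.159) does not contain 125.171.79.28
  125.169.79.0/25 (125.169.79.0 - 125.169.79.127) does not contain 125.171.79.28
  125.171.206.0/23 (125.171.206.0 - 125.171.207.255) does not contain 125.171.79.28
  125.171.74.0/23 (125.171.74.0 - 125.171.75.255) does not contain 125.171.79.28
  125.171.96.0/20 (125.171.96.0 - 125.171.111.255) does not contain 125.171.79.28
  125.169.64.0/19 (125.169.64.0 - 125.169.95.255) does not contain 125.171.79.28
Longest matching prefix is /12 -> next hop 119.146.177.63.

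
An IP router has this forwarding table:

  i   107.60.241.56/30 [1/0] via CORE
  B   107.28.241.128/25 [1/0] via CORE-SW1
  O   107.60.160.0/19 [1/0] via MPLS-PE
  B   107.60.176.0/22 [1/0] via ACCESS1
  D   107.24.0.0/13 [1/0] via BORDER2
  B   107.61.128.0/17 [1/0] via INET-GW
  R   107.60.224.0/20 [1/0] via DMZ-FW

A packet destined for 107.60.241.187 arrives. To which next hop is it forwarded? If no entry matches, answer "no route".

No entry's prefix contains 107.60.241.187; there is no default route.

no route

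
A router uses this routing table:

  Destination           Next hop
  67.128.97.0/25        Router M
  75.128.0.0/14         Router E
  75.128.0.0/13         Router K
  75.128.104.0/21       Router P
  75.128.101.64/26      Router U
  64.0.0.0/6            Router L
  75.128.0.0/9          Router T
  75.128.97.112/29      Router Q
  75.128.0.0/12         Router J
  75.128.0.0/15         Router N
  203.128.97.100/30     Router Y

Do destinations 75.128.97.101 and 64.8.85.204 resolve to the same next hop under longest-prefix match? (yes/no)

75.128.97.101: longest match 75.128.0.0/15 -> Router N
64.8.85.204: longest match 64.0.0.0/6 -> Router L

no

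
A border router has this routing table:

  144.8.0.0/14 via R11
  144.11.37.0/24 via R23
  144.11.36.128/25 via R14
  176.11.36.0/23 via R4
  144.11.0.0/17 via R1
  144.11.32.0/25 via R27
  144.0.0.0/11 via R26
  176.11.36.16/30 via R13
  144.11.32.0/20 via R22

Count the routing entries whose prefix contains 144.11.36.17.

4

Prefixes containing 144.11.36.17:
  144.0.0.0/11 (144.0.0.0 - 144.31.255.255)
  144.8.0.0/14 (144.8.0.0 - 144.11.255.255)
  144.11.0.0/17 (144.11.0.0 - 144.11.127.255)
  144.11.32.0/20 (144.11.32.0 - 144.11.47.255)
Total matching entries: 4.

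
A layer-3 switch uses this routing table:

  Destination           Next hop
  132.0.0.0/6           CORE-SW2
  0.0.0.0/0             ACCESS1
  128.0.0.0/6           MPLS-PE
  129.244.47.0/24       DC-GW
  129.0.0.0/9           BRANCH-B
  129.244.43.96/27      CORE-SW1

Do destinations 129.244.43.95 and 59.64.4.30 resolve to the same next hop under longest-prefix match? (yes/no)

no

129.244.43.95: longest match 128.0.0.0/6 -> MPLS-PE
59.64.4.30: longest match 0.0.0.0/0 -> ACCESS1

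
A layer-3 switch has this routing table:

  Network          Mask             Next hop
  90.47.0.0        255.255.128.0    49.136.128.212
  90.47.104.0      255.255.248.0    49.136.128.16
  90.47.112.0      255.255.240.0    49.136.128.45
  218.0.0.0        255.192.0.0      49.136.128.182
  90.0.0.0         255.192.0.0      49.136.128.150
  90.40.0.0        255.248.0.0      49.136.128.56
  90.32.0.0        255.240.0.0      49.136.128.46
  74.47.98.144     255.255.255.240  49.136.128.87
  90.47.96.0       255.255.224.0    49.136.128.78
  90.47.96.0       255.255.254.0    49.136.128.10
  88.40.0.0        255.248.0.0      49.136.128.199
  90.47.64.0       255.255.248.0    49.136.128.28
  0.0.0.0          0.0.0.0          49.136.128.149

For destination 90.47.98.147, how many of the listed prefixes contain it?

6

Prefixes containing 90.47.98.147:
  0.0.0.0/0 (default, matches everything)
  90.0.0.0/10 (90.0.0.0 - 90.63.255.255)
  90.32.0.0/12 (90.32.0.0 - 90.47.255.255)
  90.40.0.0/13 (90.40.0.0 - 90.47.255.255)
  90.47.0.0/17 (90.47.0.0 - 90.47.127.255)
  90.47.96.0/19 (90.47.96.0 - 90.47.127.255)
Total matching entries: 6.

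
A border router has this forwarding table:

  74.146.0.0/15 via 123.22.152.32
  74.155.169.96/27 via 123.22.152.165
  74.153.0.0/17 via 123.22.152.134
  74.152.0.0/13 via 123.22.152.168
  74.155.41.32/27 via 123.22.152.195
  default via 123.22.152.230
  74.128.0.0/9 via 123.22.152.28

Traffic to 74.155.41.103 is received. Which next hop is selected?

123.22.152.168

Routes whose prefix contains 74.155.41.103:
  0.0.0.0/0 (default, matches everything) -> 123.22.152.230
  74.128.0.0/9 (74.128.0.0 - 74.255.255.255) -> 123.22.152.28
  74.152.0.0/13 (74.152.0.0 - 74.159.255.255) -> 123.22.152.168
More-specific entries that do NOT match:
  74.155.169.96/27 (74.155.169.96 - 74.155.169.127) does not contain 74.155.41.103
  74.155.41.32/27 (74.155.41.32 - 74.155.41.63) does not contain 74.155.41.103
  74.153.0.0/17 (74.153.0.0 - 74.153.127.255) does not contain 74.155.41.103
  74.146.0.0/15 (74.146.0.0 - 74.147.255.255) does not contain 74.155.41.103
Longest matching prefix is /13 -> next hop 123.22.152.168.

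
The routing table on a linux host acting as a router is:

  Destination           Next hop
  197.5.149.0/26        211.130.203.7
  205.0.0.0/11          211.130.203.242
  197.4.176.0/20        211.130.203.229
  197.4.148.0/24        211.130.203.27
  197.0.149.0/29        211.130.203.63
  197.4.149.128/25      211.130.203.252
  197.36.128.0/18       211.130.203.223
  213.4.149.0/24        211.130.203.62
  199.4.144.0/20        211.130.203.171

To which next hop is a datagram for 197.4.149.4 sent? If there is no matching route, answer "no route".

no route

No entry's prefix contains 197.4.149.4; there is no default route.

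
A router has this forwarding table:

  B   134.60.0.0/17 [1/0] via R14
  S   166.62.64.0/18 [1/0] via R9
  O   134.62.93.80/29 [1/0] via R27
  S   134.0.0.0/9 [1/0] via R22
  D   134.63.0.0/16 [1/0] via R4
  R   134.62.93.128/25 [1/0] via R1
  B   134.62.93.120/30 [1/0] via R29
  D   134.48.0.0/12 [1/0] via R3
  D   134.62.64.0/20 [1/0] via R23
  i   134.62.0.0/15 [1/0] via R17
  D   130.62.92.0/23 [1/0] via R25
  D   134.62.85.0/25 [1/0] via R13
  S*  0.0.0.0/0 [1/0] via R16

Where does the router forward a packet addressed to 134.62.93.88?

R17

Routes whose prefix contains 134.62.93.88:
  0.0.0.0/0 (default, matches everything) -> R16
  134.0.0.0/9 (134.0.0.0 - 134.127.255.255) -> R22
  134.48.0.0/12 (134.48.0.0 - 134.63.255.255) -> R3
  134.62.0.0/15 (134.62.0.0 - 134.63.255.255) -> R17
More-specific entries that do NOT match:
  134.62.93.120/30 (134.62.93.120 - 134.62.93.123) does not contain 134.62.93.88
  134.62.93.80/29 (134.62.93.80 - 134.62.93.87) does not contain 134.62.93.88
  134.62.93.128/25 (134.62.93.128 - 134.62.93.255) does not contain 134.62.93.88
  134.62.85.0/25 (134.62.85.0 - 134.62.85.127) does not contain 134.62.93.88
  130.62.92.0/23 (130.62.92.0 - 130.62.93.255) does not contain 134.62.93.88
  134.62.64.0/20 (134.62.64.0 - 134.62.79.255) does not contain 134.62.93.88
  166.62.64.0/18 (166.62.64.0 - 166.62.127.255) does not contain 134.62.93.88
  134.60.0.0/17 (134.60.0.0 - 134.60.127.255) does not contain 134.62.93.88
  134.63.0.0/16 (134.63.0.0 - 134.63.255.255) does not contain 134.62.93.88
Longest matching prefix is /15 -> next hop R17.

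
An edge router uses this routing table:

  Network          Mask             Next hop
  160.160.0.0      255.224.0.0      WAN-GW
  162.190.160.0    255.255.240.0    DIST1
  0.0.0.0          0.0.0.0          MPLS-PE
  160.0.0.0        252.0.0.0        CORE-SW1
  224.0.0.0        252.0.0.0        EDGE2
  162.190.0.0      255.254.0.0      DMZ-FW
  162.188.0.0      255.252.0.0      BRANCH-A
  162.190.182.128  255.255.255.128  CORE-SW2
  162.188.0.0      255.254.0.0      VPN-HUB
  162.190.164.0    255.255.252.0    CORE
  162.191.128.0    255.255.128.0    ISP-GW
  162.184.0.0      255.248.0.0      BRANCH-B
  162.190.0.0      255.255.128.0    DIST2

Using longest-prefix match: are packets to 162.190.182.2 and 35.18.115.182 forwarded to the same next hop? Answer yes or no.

no

162.190.182.2: longest match 162.190.0.0/15 -> DMZ-FW
35.18.115.182: longest match 0.0.0.0/0 -> MPLS-PE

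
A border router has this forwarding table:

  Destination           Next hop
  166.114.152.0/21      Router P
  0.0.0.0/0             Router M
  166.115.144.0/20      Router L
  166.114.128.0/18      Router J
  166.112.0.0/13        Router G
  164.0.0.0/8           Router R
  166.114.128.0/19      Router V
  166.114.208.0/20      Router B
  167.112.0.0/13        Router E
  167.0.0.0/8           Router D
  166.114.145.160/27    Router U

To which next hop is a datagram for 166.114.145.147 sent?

Routes whose prefix contains 166.114.145.147:
  0.0.0.0/0 (default, matches everything) -> Router M
  166.112.0.0/13 (166.112.0.0 - 166.119.255.255) -> Router G
  166.114.128.0/18 (166.114.128.0 - 166.114.191.255) -> Router J
  166.114.128.0/19 (166.114.128.0 - 166.114.159.255) -> Router V
More-specific entries that do NOT match:
  166.114.145.160/27 (166.114.145.160 - 166.114.145.191) does not contain 166.114.145.147
  166.114.152.0/21 (166.114.152.0 - 166.114.159.255) does not contain 166.114.145.147
  166.115.144.0/20 (166.115.144.0 - 166.115.159.255) does not contain 166.114.145.147
  166.114.208.0/20 (166.114.208.0 - 166.114.223.255) does not contain 166.114.145.147
Longest matching prefix is /19 -> next hop Router V.

Router V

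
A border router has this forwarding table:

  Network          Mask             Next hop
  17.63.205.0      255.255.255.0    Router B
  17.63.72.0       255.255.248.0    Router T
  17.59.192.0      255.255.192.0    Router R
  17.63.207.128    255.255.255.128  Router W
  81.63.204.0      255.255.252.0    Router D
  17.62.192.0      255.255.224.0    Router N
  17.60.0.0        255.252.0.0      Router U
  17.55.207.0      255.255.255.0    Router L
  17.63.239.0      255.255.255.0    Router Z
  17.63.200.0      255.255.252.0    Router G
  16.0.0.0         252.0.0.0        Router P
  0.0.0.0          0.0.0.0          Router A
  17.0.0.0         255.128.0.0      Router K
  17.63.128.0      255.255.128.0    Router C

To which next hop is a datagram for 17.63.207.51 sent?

Router C

Routes whose prefix contains 17.63.207.51:
  0.0.0.0/0 (default, matches everything) -> Router A
  16.0.0.0/6 (16.0.0.0 - 19.255.255.255) -> Router P
  17.0.0.0/9 (17.0.0.0 - 17.127.255.255) -> Router K
  17.60.0.0/14 (17.60.0.0 - 17.63.255.255) -> Router U
  17.63.128.0/17 (17.63.128.0 - 17.63.255.255) -> Router C
More-specific entries that do NOT match:
  17.63.207.128/25 (17.63.207.128 - 17.63.207.255) does not contain 17.63.207.51
  17.63.205.0/24 (17.63.205.0 - 17.63.205.255) does not contain 17.63.207.51
  17.55.207.0/24 (17.55.207.0 - 17.55.207.255) does not contain 17.63.207.51
  17.63.239.0/24 (17.63.239.0 - 17.63.239.255) does not contain 17.63.207.51
  81.63.204.0/22 (81.63.204.0 - 81.63.207.255) does not contain 17.63.207.51
  17.63.200.0/22 (17.63.200.0 - 17.63.203.255) does not contain 17.63.207.51
  17.63.72.0/21 (17.63.72.0 - 17.63.79.255) does not contain 17.63.207.51
  17.62.192.0/19 (17.62.192.0 - 17.62.223.255) does not contain 17.63.207.51
  17.59.192.0/18 (17.59.192.0 - 17.59.255.255) does not contain 17.63.207.51
Longest matching prefix is /17 -> next hop Router C.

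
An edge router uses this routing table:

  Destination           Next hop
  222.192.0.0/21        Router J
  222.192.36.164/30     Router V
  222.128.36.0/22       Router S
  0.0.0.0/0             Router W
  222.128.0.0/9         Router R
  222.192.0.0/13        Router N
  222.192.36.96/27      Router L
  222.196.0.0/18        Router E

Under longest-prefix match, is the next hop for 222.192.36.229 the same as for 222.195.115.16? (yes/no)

yes

222.192.36.229: longest match 222.192.0.0/13 -> Router N
222.195.115.16: longest match 222.192.0.0/13 -> Router N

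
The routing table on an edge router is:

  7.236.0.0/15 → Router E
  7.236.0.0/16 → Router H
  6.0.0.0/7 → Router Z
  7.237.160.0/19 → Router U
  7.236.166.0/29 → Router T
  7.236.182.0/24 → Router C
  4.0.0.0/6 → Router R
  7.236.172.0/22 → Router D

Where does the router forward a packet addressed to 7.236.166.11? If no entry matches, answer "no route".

Routes whose prefix contains 7.236.166.11:
  4.0.0.0/6 (4.0.0.0 - 7.255.255.255) -> Router R
  6.0.0.0/7 (6.0.0.0 - 7.255.255.255) -> Router Z
  7.236.0.0/15 (7.236.0.0 - 7.237.255.255) -> Router E
  7.236.0.0/16 (7.236.0.0 - 7.236.255.255) -> Router H
More-specific entries that do NOT match:
  7.236.166.0/29 (7.236.166.0 - 7.236.166.7) does not contain 7.236.166.11
  7.236.182.0/24 (7.236.182.0 - 7.236.182.255) does not contain 7.236.166.11
  7.236.172.0/22 (7.236.172.0 - 7.236.175.255) does not contain 7.236.166.11
  7.237.160.0/19 (7.237.160.0 - 7.237.191.255) does not contain 7.236.166.11
Longest matching prefix is /16 -> next hop Router H.

Router H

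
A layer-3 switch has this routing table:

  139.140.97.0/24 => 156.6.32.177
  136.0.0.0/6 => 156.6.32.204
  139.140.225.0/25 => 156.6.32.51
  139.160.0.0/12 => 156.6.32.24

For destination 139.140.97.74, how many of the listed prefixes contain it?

Prefixes containing 139.140.97.74:
  136.0.0.0/6 (136.0.0.0 - 139.255.255.255)
  139.140.97.0/24 (139.140.97.0 - 139.140.97.255)
Total matching entries: 2.

2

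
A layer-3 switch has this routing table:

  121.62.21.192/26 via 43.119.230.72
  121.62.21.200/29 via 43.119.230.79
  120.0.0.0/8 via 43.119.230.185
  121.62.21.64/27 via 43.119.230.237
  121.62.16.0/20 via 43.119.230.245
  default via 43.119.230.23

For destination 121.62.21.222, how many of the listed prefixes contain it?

3

Prefixes containing 121.62.21.222:
  0.0.0.0/0 (default, matches everything)
  121.62.16.0/20 (121.62.16.0 - 121.62.31.255)
  121.62.21.192/26 (121.62.21.192 - 121.62.21.255)
Total matching entries: 3.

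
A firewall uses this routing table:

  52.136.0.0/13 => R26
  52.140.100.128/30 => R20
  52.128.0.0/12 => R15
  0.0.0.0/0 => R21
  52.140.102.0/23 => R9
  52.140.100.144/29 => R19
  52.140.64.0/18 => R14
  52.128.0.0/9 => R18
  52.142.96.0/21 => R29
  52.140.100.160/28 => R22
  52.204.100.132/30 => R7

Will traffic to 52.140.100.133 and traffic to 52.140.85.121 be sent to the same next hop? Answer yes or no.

52.140.100.133: longest match 52.140.64.0/18 -> R14
52.140.85.121: longest match 52.140.64.0/18 -> R14

yes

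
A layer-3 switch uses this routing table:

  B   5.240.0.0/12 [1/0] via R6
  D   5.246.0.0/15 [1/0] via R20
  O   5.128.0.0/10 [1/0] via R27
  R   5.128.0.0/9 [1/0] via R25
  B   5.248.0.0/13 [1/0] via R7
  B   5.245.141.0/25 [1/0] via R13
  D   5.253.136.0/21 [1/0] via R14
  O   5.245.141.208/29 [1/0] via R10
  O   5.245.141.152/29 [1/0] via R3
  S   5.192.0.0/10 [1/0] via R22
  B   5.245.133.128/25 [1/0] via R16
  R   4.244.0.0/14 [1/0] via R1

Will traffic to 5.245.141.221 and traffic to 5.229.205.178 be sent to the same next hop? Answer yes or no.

5.245.141.221: longest match 5.240.0.0/12 -> R6
5.229.205.178: longest match 5.192.0.0/10 -> R22

no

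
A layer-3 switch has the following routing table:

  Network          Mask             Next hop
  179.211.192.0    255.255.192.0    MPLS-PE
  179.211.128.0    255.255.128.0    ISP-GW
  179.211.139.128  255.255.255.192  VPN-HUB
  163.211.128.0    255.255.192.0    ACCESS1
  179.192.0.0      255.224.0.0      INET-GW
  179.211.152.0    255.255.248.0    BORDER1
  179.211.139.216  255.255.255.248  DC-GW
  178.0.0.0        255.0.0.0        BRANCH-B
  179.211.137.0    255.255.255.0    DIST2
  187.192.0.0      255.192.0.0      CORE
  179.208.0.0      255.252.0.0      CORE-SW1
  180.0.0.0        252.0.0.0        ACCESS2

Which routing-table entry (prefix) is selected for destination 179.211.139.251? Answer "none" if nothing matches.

179.211.128.0/17

Entries matching 179.211.139.251:
  179.192.0.0/11 (179.192.0.0 - 179.223.255.255)
  179.208.0.0/14 (179.208.0.0 - 179.211.255.255)
  179.211.128.0/17 (179.211.128.0 - 179.211.255.255)
Most specific is 179.211.128.0/17.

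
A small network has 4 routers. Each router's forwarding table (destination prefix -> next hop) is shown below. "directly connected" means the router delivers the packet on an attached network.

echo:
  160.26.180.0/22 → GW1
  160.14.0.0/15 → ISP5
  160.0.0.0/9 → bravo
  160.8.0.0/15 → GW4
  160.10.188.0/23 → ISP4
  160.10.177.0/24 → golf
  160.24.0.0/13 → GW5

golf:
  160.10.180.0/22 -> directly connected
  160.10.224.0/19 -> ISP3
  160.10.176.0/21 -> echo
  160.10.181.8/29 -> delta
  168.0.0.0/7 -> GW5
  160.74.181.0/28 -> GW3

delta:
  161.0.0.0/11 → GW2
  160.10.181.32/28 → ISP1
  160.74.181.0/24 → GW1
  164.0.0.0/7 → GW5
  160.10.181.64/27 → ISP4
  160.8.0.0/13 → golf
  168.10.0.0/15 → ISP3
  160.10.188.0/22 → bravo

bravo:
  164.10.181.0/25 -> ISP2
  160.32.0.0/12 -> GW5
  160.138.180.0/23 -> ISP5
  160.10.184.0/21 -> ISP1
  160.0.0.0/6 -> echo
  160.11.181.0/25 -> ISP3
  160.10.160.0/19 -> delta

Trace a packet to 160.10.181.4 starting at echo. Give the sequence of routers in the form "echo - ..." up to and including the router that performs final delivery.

echo - bravo - delta - golf

At echo: longest match for 160.10.181.4 is 160.0.0.0/9 -> bravo
At bravo: longest match for 160.10.181.4 is 160.10.160.0/19 -> delta
At delta: longest match for 160.10.181.4 is 160.8.0.0/13 -> golf
At golf: longest match for 160.10.181.4 is 160.10.180.0/22 -> directly connected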